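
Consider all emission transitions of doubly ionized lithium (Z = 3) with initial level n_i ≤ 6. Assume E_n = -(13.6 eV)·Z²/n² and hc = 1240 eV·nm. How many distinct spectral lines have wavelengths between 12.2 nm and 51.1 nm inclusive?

3

Enumerate all n_i → n_f pairs with 1 ≤ n_f < n_i ≤ 6 and compute λ = 1240 / [13.6·9·(1/n_f² − 1/n_i²)].
Lines falling in [12.2, 51.1] nm: 2→1 (13.51 nm), 6→2 (45.59 nm), 5→2 (48.24 nm).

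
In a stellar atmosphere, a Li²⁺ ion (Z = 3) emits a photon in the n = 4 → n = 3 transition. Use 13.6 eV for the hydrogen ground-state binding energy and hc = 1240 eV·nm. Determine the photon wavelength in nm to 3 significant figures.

For Z = 3 the level energies scale as Z², so the effective Rydberg energy is 13.6 × 9 = 122.4 eV.
ΔE = 122.4 × (1/3² − 1/4²) = 122.4 × 0.04861 = 5.950 eV.
λ = hc/ΔE = 1240 / 5.950 = 208 nm.

208 nm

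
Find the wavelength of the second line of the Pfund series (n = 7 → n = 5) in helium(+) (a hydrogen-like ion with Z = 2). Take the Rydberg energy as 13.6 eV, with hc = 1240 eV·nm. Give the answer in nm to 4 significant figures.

1163 nm

The Pfund series terminates on n_f = 5; the second line has n_i = 5+2 = 7.
ΔE = 54.40 × (1/5² − 1/7²) = 1.066 eV.
λ = 1240 / 1.066 = 1163 nm.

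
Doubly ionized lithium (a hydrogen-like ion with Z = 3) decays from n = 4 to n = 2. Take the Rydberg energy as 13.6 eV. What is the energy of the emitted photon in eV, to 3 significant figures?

The Bohr energies scale as Z², so for Z = 3: E_n = −122.4/n² eV.
E_4 = −122.4/16 = −7.650 eV and E_2 = −122.4/4 = −30.60 eV.
The photon energy is |E_4 − E_2| = 23.0 eV.

23.0 eV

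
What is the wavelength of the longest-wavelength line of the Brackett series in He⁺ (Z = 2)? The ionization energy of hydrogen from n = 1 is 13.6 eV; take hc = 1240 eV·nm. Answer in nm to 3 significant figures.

The Brackett series terminates on n_f = 4; the first line has n_i = 4+1 = 5.
ΔE = 54.40 × (1/4² − 1/5²) = 1.224 eV.
λ = 1240 / 1.224 = 1010 nm.

1010 nm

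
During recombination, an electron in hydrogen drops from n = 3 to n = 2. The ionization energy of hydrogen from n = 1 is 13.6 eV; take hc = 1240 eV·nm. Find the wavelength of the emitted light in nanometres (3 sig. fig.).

ΔE = 13.60 × (1/2² − 1/3²) = 13.60 × 0.1389 = 1.889 eV.
λ = hc/ΔE = 1240 / 1.889 = 656 nm.
This line belongs to the Balmer series.

656 nm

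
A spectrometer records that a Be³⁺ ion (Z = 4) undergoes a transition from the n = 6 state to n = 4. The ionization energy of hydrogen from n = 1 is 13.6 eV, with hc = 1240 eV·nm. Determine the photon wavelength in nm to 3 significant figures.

164 nm

For Z = 4 the level energies scale as Z², so the effective Rydberg energy is 13.6 × 16 = 217.6 eV.
ΔE = 217.6 × (1/4² − 1/6²) = 217.6 × 0.03472 = 7.556 eV.
λ = hc/ΔE = 1240 / 7.556 = 164 nm.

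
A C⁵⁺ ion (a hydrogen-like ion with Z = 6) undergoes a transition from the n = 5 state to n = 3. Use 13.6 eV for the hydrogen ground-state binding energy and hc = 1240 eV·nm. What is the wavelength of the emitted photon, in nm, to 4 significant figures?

For Z = 6 the level energies scale as Z², so the effective Rydberg energy is 13.6 × 36 = 489.6 eV.
ΔE = 489.6 × (1/3² − 1/5²) = 489.6 × 0.07111 = 34.82 eV.
λ = hc/ΔE = 1240 / 34.82 = 35.62 nm.

35.62 nm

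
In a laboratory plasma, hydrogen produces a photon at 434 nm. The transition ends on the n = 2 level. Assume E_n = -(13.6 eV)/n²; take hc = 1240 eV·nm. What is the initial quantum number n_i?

n_i = 5

The photon energy is ΔE = hc/λ = 1240 / 434 = 2.857 eV.
With Z = 1, ΔE = 13.60 × (1/n_f² − 1/n_i²), so 1/n_f² − 1/n_i² = 0.2101.
With n_f = 2: 1/n_i² = 1/4 − 0.2101 = 0.03992, so n_i ≈ 5.01.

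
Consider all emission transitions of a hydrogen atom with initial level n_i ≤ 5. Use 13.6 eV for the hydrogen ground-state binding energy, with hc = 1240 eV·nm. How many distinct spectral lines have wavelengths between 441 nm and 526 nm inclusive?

1

Enumerate all n_i → n_f pairs with 1 ≤ n_f < n_i ≤ 5 and compute λ = 1240 / [13.6·1·(1/n_f² − 1/n_i²)].
Lines falling in [441, 526] nm: 4→2 (486.3 nm).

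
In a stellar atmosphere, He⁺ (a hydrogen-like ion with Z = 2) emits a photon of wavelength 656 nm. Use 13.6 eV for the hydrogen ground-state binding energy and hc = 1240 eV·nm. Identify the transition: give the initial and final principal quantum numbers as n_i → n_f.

n_i = 6, n_f = 4

The photon energy is ΔE = hc/λ = 1240 / 656 = 1.890 eV.
With Z = 2, ΔE = 54.40 × (1/n_f² − 1/n_i²), so 1/n_f² − 1/n_i² = 0.03475.
Trying n_f = 4 gives 1/n_i² = 0.02775, i.e. n_i ≈ 6; this pair matches.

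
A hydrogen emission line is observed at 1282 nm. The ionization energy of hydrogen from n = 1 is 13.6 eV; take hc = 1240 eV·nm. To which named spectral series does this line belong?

ΔE = 1240/1282 = 0.9672 eV.
This matches 13.6 × (1/3² − 1/5²), so n_f = 3: the Paschen series.

Paschen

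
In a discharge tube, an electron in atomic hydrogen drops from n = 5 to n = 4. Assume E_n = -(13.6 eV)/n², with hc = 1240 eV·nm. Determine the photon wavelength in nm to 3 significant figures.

4050 nm

ΔE = 13.60 × (1/4² − 1/5²) = 13.60 × 0.02250 = 0.3060 eV.
λ = hc/ΔE = 1240 / 0.3060 = 4050 nm.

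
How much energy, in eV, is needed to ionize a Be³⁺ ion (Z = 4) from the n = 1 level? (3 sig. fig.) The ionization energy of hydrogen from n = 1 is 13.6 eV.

218 eV

E_n = −13.6 Z²/n² = −217.6/n² eV for Z = 4.
E_1 = −217.6/1 = −218 eV, so ionization (to E = 0) requires 218 eV.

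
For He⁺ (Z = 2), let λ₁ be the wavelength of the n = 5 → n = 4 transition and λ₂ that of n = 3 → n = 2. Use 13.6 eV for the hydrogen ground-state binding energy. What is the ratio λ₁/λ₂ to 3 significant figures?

6.17

λ ∝ 1/ΔE ∝ 1/(1/n_f² − 1/n_i²), and the Z² and hc factors cancel in the ratio.
λ₁/λ₂ = (1/2² − 1/3²)/(1/4² − 1/5²) = 0.1389/0.02250 = 6.17.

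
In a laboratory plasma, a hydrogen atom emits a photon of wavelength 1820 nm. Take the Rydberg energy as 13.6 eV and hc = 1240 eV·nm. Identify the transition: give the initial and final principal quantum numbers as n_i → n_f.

n_i = 9, n_f = 4

The photon energy is ΔE = hc/λ = 1240 / 1820 = 0.6813 eV.
With Z = 1, ΔE = 13.60 × (1/n_f² − 1/n_i²), so 1/n_f² − 1/n_i² = 0.05010.
Trying n_f = 4 gives 1/n_i² = 0.01240, i.e. n_i ≈ 9; this pair matches.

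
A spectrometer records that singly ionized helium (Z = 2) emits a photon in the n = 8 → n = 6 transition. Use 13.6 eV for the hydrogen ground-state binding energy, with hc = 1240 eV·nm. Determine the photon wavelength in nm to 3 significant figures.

For Z = 2 the level energies scale as Z², so the effective Rydberg energy is 13.6 × 4 = 54.40 eV.
ΔE = 54.40 × (1/6² − 1/8²) = 54.40 × 0.01215 = 0.6611 eV.
λ = hc/ΔE = 1240 / 0.6611 = 1880 nm.

1880 nm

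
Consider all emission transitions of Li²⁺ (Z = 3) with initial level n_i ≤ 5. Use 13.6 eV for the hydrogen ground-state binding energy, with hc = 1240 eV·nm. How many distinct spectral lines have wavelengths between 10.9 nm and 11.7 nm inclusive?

Enumerate all n_i → n_f pairs with 1 ≤ n_f < n_i ≤ 5 and compute λ = 1240 / [13.6·9·(1/n_f² − 1/n_i²)].
Lines falling in [10.9, 11.7] nm: 3→1 (11.40 nm).

1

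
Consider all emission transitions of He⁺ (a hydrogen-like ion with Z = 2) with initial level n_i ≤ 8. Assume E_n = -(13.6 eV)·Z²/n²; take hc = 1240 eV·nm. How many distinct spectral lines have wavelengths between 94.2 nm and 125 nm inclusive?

5

Enumerate all n_i → n_f pairs with 1 ≤ n_f < n_i ≤ 8 and compute λ = 1240 / [13.6·4·(1/n_f² − 1/n_i²)].
Lines falling in [94.2, 125] nm: 8→2 (97.25 nm), 7→2 (99.28 nm), 6→2 (102.6 nm), 5→2 (108.5 nm), 4→2 (121.6 nm).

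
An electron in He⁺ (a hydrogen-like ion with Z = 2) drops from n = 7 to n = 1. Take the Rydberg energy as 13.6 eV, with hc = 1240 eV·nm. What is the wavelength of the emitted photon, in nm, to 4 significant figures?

For Z = 2 the level energies scale as Z², so the effective Rydberg energy is 13.6 × 4 = 54.40 eV.
ΔE = 54.40 × (1/1² − 1/7²) = 54.40 × 0.9796 = 53.29 eV.
λ = hc/ΔE = 1240 / 53.29 = 23.27 nm.

23.27 nm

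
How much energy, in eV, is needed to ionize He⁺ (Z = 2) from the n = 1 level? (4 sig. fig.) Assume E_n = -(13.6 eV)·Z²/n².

54.40 eV

E_n = −13.6 Z²/n² = −54.40/n² eV for Z = 2.
E_1 = −54.40/1 = −54.40 eV, so ionization (to E = 0) requires 54.40 eV.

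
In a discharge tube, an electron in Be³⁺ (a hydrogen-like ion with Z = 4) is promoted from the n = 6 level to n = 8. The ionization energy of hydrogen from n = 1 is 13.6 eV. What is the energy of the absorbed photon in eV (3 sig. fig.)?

2.64 eV

The Bohr energies scale as Z², so for Z = 4: E_n = −217.6/n² eV.
E_8 = −217.6/64 = −3.400 eV and E_6 = −217.6/36 = −6.044 eV.
The photon energy is |E_8 − E_6| = 2.64 eV.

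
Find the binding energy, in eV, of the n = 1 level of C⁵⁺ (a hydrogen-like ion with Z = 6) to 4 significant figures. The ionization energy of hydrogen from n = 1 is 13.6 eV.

489.6 eV

E_n = −13.6 Z²/n² = −489.6/n² eV for Z = 6.
E_1 = −489.6/1 = −489.6 eV, so ionization (to E = 0) requires 489.6 eV.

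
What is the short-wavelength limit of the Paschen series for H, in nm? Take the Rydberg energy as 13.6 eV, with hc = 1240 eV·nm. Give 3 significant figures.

The Paschen series has lower level n_f = 3; the series limit corresponds to n_i → ∞.
ΔE_max = 13.6 × 1 / 3² = 1.511 eV.
λ_min = 1240 / 1.511 = 821 nm.

821 nm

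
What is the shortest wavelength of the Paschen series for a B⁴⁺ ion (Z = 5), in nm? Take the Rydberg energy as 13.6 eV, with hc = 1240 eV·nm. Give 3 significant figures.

32.8 nm

The Paschen series has lower level n_f = 3; the series limit corresponds to n_i → ∞.
ΔE_max = 13.6 × 25 / 3² = 37.78 eV.
λ_min = 1240 / 37.78 = 32.8 nm.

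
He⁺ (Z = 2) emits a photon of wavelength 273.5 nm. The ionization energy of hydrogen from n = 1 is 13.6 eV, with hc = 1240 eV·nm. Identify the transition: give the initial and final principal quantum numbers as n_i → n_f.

n_i = 6, n_f = 3

The photon energy is ΔE = hc/λ = 1240 / 273.5 = 4.534 eV.
With Z = 2, ΔE = 54.40 × (1/n_f² − 1/n_i²), so 1/n_f² − 1/n_i² = 0.08334.
Trying n_f = 3 gives 1/n_i² = 0.02777, i.e. n_i ≈ 6; this pair matches.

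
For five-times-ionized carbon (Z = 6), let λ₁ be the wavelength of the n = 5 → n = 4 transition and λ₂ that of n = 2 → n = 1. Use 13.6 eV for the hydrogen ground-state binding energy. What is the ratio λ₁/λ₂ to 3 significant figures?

λ ∝ 1/ΔE ∝ 1/(1/n_f² − 1/n_i²), and the Z² and hc factors cancel in the ratio.
λ₁/λ₂ = (1/1² − 1/2²)/(1/4² − 1/5²) = 0.7500/0.02250 = 33.3.

33.3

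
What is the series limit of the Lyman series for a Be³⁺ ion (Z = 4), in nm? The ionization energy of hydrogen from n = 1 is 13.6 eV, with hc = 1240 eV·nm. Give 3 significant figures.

5.70 nm

The Lyman series has lower level n_f = 1; the series limit corresponds to n_i → ∞.
ΔE_max = 13.6 × 16 / 1² = 217.6 eV.
λ_min = 1240 / 217.6 = 5.70 nm.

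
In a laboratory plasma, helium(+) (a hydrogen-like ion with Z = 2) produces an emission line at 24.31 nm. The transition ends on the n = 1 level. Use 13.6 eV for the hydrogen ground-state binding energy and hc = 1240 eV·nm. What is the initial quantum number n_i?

n_i = 4

The photon energy is ΔE = hc/λ = 1240 / 24.31 = 51.01 eV.
With Z = 2, ΔE = 54.40 × (1/n_f² − 1/n_i²), so 1/n_f² − 1/n_i² = 0.9376.
With n_f = 1: 1/n_i² = 1/1 − 0.9376 = 0.06236, so n_i ≈ 4.00.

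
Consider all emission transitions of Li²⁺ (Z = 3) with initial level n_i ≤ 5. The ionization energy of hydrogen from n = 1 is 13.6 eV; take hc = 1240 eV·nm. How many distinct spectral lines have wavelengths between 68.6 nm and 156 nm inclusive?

2

Enumerate all n_i → n_f pairs with 1 ≤ n_f < n_i ≤ 5 and compute λ = 1240 / [13.6·9·(1/n_f² − 1/n_i²)].
Lines falling in [68.6, 156] nm: 3→2 (72.94 nm), 5→3 (142.5 nm).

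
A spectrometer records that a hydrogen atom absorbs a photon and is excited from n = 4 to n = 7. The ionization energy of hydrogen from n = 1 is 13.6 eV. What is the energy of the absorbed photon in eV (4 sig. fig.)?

E_7 = −13.60/49 = −0.2776 eV and E_4 = −13.60/16 = −0.8500 eV.
The photon energy is |E_7 − E_4| = 0.5724 eV.

0.5724 eV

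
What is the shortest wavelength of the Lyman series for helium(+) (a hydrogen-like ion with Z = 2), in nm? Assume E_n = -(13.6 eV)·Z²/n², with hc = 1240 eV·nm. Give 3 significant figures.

22.8 nm

The Lyman series has lower level n_f = 1; the series limit corresponds to n_i → ∞.
ΔE_max = 13.6 × 4 / 1² = 54.40 eV.
λ_min = 1240 / 54.40 = 22.8 nm.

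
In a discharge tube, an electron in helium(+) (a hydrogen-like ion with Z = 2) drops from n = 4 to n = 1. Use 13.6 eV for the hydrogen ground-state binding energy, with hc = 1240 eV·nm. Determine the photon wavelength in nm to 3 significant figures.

24.3 nm

For Z = 2 the level energies scale as Z², so the effective Rydberg energy is 13.6 × 4 = 54.40 eV.
ΔE = 54.40 × (1/1² − 1/4²) = 54.40 × 0.9375 = 51.00 eV.
λ = hc/ΔE = 1240 / 51.00 = 24.3 nm.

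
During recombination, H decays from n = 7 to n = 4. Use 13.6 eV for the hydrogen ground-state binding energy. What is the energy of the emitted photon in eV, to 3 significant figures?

E_7 = −13.60/49 = −0.2776 eV and E_4 = −13.60/16 = −0.8500 eV.
The photon energy is |E_7 − E_4| = 0.572 eV.

0.572 eV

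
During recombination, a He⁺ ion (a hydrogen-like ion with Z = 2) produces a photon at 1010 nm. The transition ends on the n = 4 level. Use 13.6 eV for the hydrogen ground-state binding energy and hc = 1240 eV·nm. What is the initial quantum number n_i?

n_i = 5

The photon energy is ΔE = hc/λ = 1240 / 1010 = 1.228 eV.
With Z = 2, ΔE = 54.40 × (1/n_f² − 1/n_i²), so 1/n_f² − 1/n_i² = 0.02257.
With n_f = 4: 1/n_i² = 1/16 − 0.02257 = 0.03993, so n_i ≈ 5.00.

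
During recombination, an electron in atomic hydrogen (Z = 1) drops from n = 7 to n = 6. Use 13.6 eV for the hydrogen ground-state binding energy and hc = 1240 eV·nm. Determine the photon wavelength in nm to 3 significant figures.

12400 nm

ΔE = 13.60 × (1/6² − 1/7²) = 13.60 × 0.007370 = 0.1002 eV.
λ = hc/ΔE = 1240 / 0.1002 = 12400 nm.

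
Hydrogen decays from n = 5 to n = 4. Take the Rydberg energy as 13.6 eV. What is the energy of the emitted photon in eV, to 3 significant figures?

E_5 = −13.60/25 = −0.5440 eV and E_4 = −13.60/16 = −0.8500 eV.
The photon energy is |E_5 − E_4| = 0.306 eV.

0.306 eV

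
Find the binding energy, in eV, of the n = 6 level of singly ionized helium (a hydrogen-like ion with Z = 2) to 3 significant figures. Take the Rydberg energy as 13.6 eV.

1.51 eV

E_n = −13.6 Z²/n² = −54.40/n² eV for Z = 2.
E_6 = −54.40/36 = −1.51 eV, so ionization (to E = 0) requires 1.51 eV.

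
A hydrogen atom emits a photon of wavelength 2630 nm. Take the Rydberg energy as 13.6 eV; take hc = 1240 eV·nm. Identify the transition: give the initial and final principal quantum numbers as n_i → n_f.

n_i = 6, n_f = 4

The photon energy is ΔE = hc/λ = 1240 / 2630 = 0.4715 eV.
With Z = 1, ΔE = 13.60 × (1/n_f² − 1/n_i²), so 1/n_f² − 1/n_i² = 0.03467.
Trying n_f = 4 gives 1/n_i² = 0.02783, i.e. n_i ≈ 6; this pair matches.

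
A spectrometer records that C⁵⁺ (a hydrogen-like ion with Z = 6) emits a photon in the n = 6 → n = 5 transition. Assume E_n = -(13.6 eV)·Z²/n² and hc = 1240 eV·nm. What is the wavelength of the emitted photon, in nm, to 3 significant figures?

For Z = 6 the level energies scale as Z², so the effective Rydberg energy is 13.6 × 36 = 489.6 eV.
ΔE = 489.6 × (1/5² − 1/6²) = 489.6 × 0.01222 = 5.984 eV.
λ = hc/ΔE = 1240 / 5.984 = 207 nm.

207 nm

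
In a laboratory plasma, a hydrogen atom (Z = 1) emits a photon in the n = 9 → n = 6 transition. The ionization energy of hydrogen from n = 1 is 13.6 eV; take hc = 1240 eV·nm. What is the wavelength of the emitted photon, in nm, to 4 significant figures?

5908 nm

ΔE = 13.60 × (1/6² − 1/9²) = 13.60 × 0.01543 = 0.2099 eV.
λ = hc/ΔE = 1240 / 0.2099 = 5908 nm.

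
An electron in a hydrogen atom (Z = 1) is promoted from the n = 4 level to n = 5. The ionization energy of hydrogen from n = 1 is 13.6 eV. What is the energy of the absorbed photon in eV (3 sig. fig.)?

0.306 eV

E_5 = −13.60/25 = −0.5440 eV and E_4 = −13.60/16 = −0.8500 eV.
The photon energy is |E_5 − E_4| = 0.306 eV.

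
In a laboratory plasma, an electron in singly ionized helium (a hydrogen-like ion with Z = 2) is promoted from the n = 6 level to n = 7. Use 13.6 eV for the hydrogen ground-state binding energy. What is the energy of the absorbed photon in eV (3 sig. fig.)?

The Bohr energies scale as Z², so for Z = 2: E_n = −54.40/n² eV.
E_7 = −54.40/49 = −1.110 eV and E_6 = −54.40/36 = −1.511 eV.
The photon energy is |E_7 − E_6| = 0.401 eV.

0.401 eV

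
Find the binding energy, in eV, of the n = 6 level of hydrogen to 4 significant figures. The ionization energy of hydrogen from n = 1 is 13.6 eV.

0.3778 eV

E_6 = −13.60/36 = −0.3778 eV, so ionization (to E = 0) requires 0.3778 eV.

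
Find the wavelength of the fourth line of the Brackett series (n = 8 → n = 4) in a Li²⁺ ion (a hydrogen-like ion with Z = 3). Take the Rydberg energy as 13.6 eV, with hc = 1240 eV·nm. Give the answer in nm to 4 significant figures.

The Brackett series terminates on n_f = 4; the fourth line has n_i = 4+4 = 8.
ΔE = 122.4 × (1/4² − 1/8²) = 5.738 eV.
λ = 1240 / 5.738 = 216.1 nm.

216.1 nm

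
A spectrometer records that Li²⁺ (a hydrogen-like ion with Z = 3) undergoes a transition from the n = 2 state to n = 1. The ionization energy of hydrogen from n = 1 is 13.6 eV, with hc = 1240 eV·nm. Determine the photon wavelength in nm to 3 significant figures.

13.5 nm

For Z = 3 the level energies scale as Z², so the effective Rydberg energy is 13.6 × 9 = 122.4 eV.
ΔE = 122.4 × (1/1² − 1/2²) = 122.4 × 0.7500 = 91.80 eV.
λ = hc/ΔE = 1240 / 91.80 = 13.5 nm.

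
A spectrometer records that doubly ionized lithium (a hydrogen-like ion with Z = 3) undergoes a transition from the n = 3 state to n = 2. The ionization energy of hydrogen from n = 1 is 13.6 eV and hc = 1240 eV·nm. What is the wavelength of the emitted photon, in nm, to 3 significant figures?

For Z = 3 the level energies scale as Z², so the effective Rydberg energy is 13.6 × 9 = 122.4 eV.
ΔE = 122.4 × (1/2² − 1/3²) = 122.4 × 0.1389 = 17.00 eV.
λ = hc/ΔE = 1240 / 17.00 = 72.9 nm.

72.9 nm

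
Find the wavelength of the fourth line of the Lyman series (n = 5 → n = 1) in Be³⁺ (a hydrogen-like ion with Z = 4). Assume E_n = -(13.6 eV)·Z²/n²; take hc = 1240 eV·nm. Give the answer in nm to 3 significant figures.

The Lyman series terminates on n_f = 1; the fourth line has n_i = 1+4 = 5.
ΔE = 217.6 × (1/1² − 1/5²) = 208.9 eV.
λ = 1240 / 208.9 = 5.94 nm.

5.94 nm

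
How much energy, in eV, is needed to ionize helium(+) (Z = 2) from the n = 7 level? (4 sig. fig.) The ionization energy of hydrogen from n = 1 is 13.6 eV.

E_n = −13.6 Z²/n² = −54.40/n² eV for Z = 2.
E_7 = −54.40/49 = −1.110 eV, so ionization (to E = 0) requires 1.110 eV.

1.110 eV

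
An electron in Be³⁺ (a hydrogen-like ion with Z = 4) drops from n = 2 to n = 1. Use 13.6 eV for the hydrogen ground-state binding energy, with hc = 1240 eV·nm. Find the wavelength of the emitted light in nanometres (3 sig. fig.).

7.60 nm

For Z = 4 the level energies scale as Z², so the effective Rydberg energy is 13.6 × 16 = 217.6 eV.
ΔE = 217.6 × (1/1² − 1/2²) = 217.6 × 0.7500 = 163.2 eV.
λ = hc/ΔE = 1240 / 163.2 = 7.60 nm.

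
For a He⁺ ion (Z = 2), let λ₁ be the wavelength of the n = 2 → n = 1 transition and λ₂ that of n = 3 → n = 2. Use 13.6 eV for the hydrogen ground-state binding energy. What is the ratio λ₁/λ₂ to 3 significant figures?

λ ∝ 1/ΔE ∝ 1/(1/n_f² − 1/n_i²), and the Z² and hc factors cancel in the ratio.
λ₁/λ₂ = (1/2² − 1/3²)/(1/1² − 1/2²) = 0.1389/0.7500 = 0.185.

0.185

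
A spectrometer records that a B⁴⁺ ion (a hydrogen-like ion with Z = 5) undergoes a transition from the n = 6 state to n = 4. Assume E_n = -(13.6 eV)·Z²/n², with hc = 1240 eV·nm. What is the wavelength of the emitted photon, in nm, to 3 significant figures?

For Z = 5 the level energies scale as Z², so the effective Rydberg energy is 13.6 × 25 = 340.0 eV.
ΔE = 340.0 × (1/4² − 1/6²) = 340.0 × 0.03472 = 11.81 eV.
λ = hc/ΔE = 1240 / 11.81 = 105 nm.

105 nm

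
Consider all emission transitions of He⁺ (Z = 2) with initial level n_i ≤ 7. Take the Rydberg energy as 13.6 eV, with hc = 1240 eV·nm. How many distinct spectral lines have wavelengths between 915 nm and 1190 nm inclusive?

Enumerate all n_i → n_f pairs with 1 ≤ n_f < n_i ≤ 7 and compute λ = 1240 / [13.6·4·(1/n_f² − 1/n_i²)].
Lines falling in [915, 1190] nm: 5→4 (1013 nm), 7→5 (1163 nm).

2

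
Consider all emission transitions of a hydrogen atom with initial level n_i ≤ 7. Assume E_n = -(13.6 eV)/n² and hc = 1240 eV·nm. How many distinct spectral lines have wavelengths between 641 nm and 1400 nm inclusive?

Enumerate all n_i → n_f pairs with 1 ≤ n_f < n_i ≤ 7 and compute λ = 1240 / [13.6·1·(1/n_f² − 1/n_i²)].
Lines falling in [641, 1400] nm: 3→2 (656.5 nm), 7→3 (1005 nm), 6→3 (1094 nm), 5→3 (1282 nm).

4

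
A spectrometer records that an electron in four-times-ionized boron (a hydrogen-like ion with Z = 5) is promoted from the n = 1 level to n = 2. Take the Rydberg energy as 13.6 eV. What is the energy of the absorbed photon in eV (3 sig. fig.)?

255 eV

The Bohr energies scale as Z², so for Z = 5: E_n = −340.0/n² eV.
E_2 = −340.0/4 = −85.00 eV and E_1 = −340.0/1 = −340.0 eV.
The photon energy is |E_2 − E_1| = 255 eV.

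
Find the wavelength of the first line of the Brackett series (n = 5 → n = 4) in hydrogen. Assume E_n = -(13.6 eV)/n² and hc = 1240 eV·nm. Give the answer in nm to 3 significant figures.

4050 nm

The Brackett series terminates on n_f = 4; the first line has n_i = 4+1 = 5.
ΔE = 13.60 × (1/4² − 1/5²) = 0.3060 eV.
λ = 1240 / 0.3060 = 4050 nm.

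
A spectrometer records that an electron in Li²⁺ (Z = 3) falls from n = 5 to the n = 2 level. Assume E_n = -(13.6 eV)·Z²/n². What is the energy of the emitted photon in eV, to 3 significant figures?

25.7 eV

The Bohr energies scale as Z², so for Z = 3: E_n = −122.4/n² eV.
E_5 = −122.4/25 = −4.896 eV and E_2 = −122.4/4 = −30.60 eV.
The photon energy is |E_5 − E_2| = 25.7 eV.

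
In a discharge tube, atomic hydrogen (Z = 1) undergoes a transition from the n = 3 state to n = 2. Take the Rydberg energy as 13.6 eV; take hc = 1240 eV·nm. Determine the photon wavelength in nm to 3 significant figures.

656 nm

ΔE = 13.60 × (1/2² − 1/3²) = 13.60 × 0.1389 = 1.889 eV.
λ = hc/ΔE = 1240 / 1.889 = 656 nm.
This line belongs to the Balmer series.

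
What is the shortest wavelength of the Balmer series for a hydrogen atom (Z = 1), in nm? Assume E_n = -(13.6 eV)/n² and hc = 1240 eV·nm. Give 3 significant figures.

365 nm

The Balmer series has lower level n_f = 2; the series limit corresponds to n_i → ∞.
ΔE_max = 13.6 × 1 / 2² = 3.400 eV.
λ_min = 1240 / 3.400 = 365 nm.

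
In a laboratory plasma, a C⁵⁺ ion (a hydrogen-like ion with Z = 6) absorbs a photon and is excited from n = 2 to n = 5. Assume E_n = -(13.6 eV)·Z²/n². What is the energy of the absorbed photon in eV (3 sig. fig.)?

The Bohr energies scale as Z², so for Z = 6: E_n = −489.6/n² eV.
E_5 = −489.6/25 = −19.58 eV and E_2 = −489.6/4 = −122.4 eV.
The photon energy is |E_5 − E_2| = 103 eV.

103 eV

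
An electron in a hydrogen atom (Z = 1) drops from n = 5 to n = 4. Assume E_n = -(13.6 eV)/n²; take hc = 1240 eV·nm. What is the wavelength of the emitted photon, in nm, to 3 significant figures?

ΔE = 13.60 × (1/4² − 1/5²) = 13.60 × 0.02250 = 0.3060 eV.
λ = hc/ΔE = 1240 / 0.3060 = 4050 nm.

4050 nm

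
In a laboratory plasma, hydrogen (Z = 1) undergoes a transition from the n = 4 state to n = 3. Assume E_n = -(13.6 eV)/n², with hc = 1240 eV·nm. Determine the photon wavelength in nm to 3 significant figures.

ΔE = 13.60 × (1/3² − 1/4²) = 13.60 × 0.04861 = 0.6611 eV.
λ = hc/ΔE = 1240 / 0.6611 = 1880 nm.
This line belongs to the Paschen series.

1880 nm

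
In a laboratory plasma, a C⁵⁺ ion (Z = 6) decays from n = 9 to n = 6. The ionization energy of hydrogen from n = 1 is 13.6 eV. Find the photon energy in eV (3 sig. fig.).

7.56 eV

The Bohr energies scale as Z², so for Z = 6: E_n = −489.6/n² eV.
E_9 = −489.6/81 = −6.044 eV and E_6 = −489.6/36 = −13.60 eV.
The photon energy is |E_9 − E_6| = 7.56 eV.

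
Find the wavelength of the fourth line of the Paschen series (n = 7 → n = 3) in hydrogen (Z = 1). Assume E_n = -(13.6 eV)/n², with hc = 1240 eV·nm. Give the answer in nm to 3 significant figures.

1010 nm

The Paschen series terminates on n_f = 3; the fourth line has n_i = 3+4 = 7.
ΔE = 13.60 × (1/3² − 1/7²) = 1.234 eV.
λ = 1240 / 1.234 = 1010 nm.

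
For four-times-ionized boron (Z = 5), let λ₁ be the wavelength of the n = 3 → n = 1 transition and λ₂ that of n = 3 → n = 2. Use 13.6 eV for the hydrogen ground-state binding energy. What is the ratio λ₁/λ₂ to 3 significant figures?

λ ∝ 1/ΔE ∝ 1/(1/n_f² − 1/n_i²), and the Z² and hc factors cancel in the ratio.
λ₁/λ₂ = (1/2² − 1/3²)/(1/1² − 1/3²) = 0.1389/0.8889 = 0.156.

0.156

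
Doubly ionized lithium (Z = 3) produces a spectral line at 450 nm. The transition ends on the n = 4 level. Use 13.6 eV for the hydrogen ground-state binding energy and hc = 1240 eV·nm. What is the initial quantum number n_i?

n_i = 5

The photon energy is ΔE = hc/λ = 1240 / 450 = 2.756 eV.
With Z = 3, ΔE = 122.4 × (1/n_f² − 1/n_i²), so 1/n_f² − 1/n_i² = 0.02251.
With n_f = 4: 1/n_i² = 1/16 − 0.02251 = 0.03999, so n_i ≈ 5.00.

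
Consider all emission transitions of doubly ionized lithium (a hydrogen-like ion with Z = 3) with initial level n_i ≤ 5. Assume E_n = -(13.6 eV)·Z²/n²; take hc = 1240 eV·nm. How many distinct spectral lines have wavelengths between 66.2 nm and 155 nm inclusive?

2

Enumerate all n_i → n_f pairs with 1 ≤ n_f < n_i ≤ 5 and compute λ = 1240 / [13.6·9·(1/n_f² − 1/n_i²)].
Lines falling in [66.2, 155] nm: 3→2 (72.94 nm), 5→3 (142.5 nm).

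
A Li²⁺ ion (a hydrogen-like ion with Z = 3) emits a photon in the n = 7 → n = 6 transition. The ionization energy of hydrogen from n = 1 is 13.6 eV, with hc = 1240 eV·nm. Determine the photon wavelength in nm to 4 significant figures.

1375 nm

For Z = 3 the level energies scale as Z², so the effective Rydberg energy is 13.6 × 9 = 122.4 eV.
ΔE = 122.4 × (1/6² − 1/7²) = 122.4 × 0.007370 = 0.9020 eV.
λ = hc/ΔE = 1240 / 0.9020 = 1375 nm.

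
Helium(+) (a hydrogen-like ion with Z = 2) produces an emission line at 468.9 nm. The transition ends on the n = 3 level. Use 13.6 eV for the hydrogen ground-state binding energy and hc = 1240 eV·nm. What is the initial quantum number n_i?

n_i = 4

The photon energy is ΔE = hc/λ = 1240 / 468.9 = 2.644 eV.
With Z = 2, ΔE = 54.40 × (1/n_f² − 1/n_i²), so 1/n_f² − 1/n_i² = 0.04861.
With n_f = 3: 1/n_i² = 1/9 − 0.04861 = 0.06250, so n_i ≈ 4.00.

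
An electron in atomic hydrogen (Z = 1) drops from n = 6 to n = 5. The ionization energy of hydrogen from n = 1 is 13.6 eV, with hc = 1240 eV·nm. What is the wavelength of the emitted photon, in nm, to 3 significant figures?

7460 nm

ΔE = 13.60 × (1/5² − 1/6²) = 13.60 × 0.01222 = 0.1662 eV.
λ = hc/ΔE = 1240 / 0.1662 = 7460 nm.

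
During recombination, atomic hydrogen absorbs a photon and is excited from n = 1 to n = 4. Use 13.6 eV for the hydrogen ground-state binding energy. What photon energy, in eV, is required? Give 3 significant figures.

12.8 eV

E_4 = −13.60/16 = −0.8500 eV and E_1 = −13.60/1 = −13.60 eV.
The photon energy is |E_4 − E_1| = 12.8 eV.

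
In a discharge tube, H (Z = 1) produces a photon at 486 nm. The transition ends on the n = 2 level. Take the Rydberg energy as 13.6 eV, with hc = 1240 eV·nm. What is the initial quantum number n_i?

n_i = 4

The photon energy is ΔE = hc/λ = 1240 / 486 = 2.551 eV.
With Z = 1, ΔE = 13.60 × (1/n_f² − 1/n_i²), so 1/n_f² − 1/n_i² = 0.1876.
With n_f = 2: 1/n_i² = 1/4 − 0.1876 = 0.06239, so n_i ≈ 4.00.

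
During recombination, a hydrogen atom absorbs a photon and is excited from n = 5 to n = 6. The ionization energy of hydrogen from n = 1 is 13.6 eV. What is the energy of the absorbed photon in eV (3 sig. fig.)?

E_6 = −13.60/36 = −0.3778 eV and E_5 = −13.60/25 = −0.5440 eV.
The photon energy is |E_6 − E_5| = 0.166 eV.

0.166 eV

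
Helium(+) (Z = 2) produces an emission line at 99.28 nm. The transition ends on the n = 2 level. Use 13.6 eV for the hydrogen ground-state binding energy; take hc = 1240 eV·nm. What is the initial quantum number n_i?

The photon energy is ΔE = hc/λ = 1240 / 99.28 = 12.49 eV.
With Z = 2, ΔE = 54.40 × (1/n_f² − 1/n_i²), so 1/n_f² − 1/n_i² = 0.2296.
With n_f = 2: 1/n_i² = 1/4 − 0.2296 = 0.02041, so n_i ≈ 7.00.

n_i = 7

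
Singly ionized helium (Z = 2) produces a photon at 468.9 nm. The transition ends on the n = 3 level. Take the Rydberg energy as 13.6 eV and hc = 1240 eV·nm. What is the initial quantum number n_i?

The photon energy is ΔE = hc/λ = 1240 / 468.9 = 2.644 eV.
With Z = 2, ΔE = 54.40 × (1/n_f² − 1/n_i²), so 1/n_f² − 1/n_i² = 0.04861.
With n_f = 3: 1/n_i² = 1/9 − 0.04861 = 0.06250, so n_i ≈ 4.00.

n_i = 4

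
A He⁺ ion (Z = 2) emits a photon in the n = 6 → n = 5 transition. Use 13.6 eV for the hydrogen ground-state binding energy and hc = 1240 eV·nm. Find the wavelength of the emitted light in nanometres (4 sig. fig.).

1865 nm

For Z = 2 the level energies scale as Z², so the effective Rydberg energy is 13.6 × 4 = 54.40 eV.
ΔE = 54.40 × (1/5² − 1/6²) = 54.40 × 0.01222 = 0.6649 eV.
λ = hc/ΔE = 1240 / 0.6649 = 1865 nm.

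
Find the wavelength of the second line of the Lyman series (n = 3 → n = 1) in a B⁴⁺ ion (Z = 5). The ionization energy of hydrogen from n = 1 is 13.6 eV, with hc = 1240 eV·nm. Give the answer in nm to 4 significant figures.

4.103 nm

The Lyman series terminates on n_f = 1; the second line has n_i = 1+2 = 3.
ΔE = 340.0 × (1/1² − 1/3²) = 302.2 eV.
λ = 1240 / 302.2 = 4.103 nm.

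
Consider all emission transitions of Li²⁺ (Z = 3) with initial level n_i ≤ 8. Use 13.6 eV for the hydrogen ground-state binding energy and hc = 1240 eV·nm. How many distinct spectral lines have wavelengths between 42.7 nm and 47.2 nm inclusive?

3

Enumerate all n_i → n_f pairs with 1 ≤ n_f < n_i ≤ 8 and compute λ = 1240 / [13.6·9·(1/n_f² − 1/n_i²)].
Lines falling in [42.7, 47.2] nm: 8→2 (43.22 nm), 7→2 (44.12 nm), 6→2 (45.59 nm).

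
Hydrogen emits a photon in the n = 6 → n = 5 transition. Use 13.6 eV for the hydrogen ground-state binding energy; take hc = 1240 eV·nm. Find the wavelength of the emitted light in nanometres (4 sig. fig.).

ΔE = 13.60 × (1/5² − 1/6²) = 13.60 × 0.01222 = 0.1662 eV.
λ = hc/ΔE = 1240 / 0.1662 = 7460 nm.

7460 nm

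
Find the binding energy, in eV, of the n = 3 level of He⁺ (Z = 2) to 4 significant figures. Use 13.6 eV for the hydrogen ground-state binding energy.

E_n = −13.6 Z²/n² = −54.40/n² eV for Z = 2.
E_3 = −54.40/9 = −6.044 eV, so ionization (to E = 0) requires 6.044 eV.

6.044 eV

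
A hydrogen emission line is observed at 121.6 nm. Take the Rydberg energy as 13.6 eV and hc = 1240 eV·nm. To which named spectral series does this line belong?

Lyman

ΔE = 1240/121.6 = 10.20 eV.
This matches 13.6 × (1/1² − 1/2²), so n_f = 1: the Lyman series.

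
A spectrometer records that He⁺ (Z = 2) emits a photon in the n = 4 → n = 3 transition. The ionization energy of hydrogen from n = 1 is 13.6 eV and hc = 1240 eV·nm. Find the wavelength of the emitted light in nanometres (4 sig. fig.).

For Z = 2 the level energies scale as Z², so the effective Rydberg energy is 13.6 × 4 = 54.40 eV.
ΔE = 54.40 × (1/3² − 1/4²) = 54.40 × 0.04861 = 2.644 eV.
λ = hc/ΔE = 1240 / 2.644 = 468.9 nm.

468.9 nm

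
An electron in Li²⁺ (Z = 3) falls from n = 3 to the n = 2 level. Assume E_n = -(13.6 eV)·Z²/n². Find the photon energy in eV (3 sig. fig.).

The Bohr energies scale as Z², so for Z = 3: E_n = −122.4/n² eV.
E_3 = −122.4/9 = −13.60 eV and E_2 = −122.4/4 = −30.60 eV.
The photon energy is |E_3 − E_2| = 17.0 eV.

17.0 eV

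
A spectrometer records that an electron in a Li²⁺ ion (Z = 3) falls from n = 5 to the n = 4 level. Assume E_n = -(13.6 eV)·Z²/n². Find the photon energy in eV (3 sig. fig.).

The Bohr energies scale as Z², so for Z = 3: E_n = −122.4/n² eV.
E_5 = −122.4/25 = −4.896 eV and E_4 = −122.4/16 = −7.650 eV.
The photon energy is |E_5 − E_4| = 2.75 eV.

2.75 eV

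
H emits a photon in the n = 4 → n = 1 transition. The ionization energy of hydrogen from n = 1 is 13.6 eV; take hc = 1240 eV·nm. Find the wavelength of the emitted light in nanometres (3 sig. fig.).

ΔE = 13.60 × (1/1² − 1/4²) = 13.60 × 0.9375 = 12.75 eV.
λ = hc/ΔE = 1240 / 12.75 = 97.3 nm.
This line belongs to the Lyman series.

97.3 nm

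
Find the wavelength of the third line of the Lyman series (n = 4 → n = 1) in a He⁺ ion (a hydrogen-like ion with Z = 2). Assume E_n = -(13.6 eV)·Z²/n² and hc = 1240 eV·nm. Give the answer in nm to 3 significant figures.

The Lyman series terminates on n_f = 1; the third line has n_i = 1+3 = 4.
ΔE = 54.40 × (1/1² − 1/4²) = 51.00 eV.
λ = 1240 / 51.00 = 24.3 nm.

24.3 nm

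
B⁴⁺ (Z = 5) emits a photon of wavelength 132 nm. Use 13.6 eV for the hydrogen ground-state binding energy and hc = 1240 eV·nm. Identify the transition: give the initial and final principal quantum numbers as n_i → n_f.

n_i = 9, n_f = 5

The photon energy is ΔE = hc/λ = 1240 / 132 = 9.394 eV.
With Z = 5, ΔE = 340.0 × (1/n_f² − 1/n_i²), so 1/n_f² − 1/n_i² = 0.02763.
Trying n_f = 5 gives 1/n_i² = 0.01237, i.e. n_i ≈ 9; this pair matches.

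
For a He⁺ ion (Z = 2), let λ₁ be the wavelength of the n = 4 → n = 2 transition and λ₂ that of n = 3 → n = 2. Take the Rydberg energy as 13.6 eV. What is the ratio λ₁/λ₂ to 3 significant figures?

λ ∝ 1/ΔE ∝ 1/(1/n_f² − 1/n_i²), and the Z² and hc factors cancel in the ratio.
λ₁/λ₂ = (1/2² − 1/3²)/(1/2² − 1/4²) = 0.1389/0.1875 = 0.741.

0.741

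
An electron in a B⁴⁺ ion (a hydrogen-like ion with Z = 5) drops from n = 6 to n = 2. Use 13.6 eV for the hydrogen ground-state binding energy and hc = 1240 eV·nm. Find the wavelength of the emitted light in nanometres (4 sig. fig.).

16.41 nm

For Z = 5 the level energies scale as Z², so the effective Rydberg energy is 13.6 × 25 = 340.0 eV.
ΔE = 340.0 × (1/2² − 1/6²) = 340.0 × 0.2222 = 75.56 eV.
λ = hc/ΔE = 1240 / 75.56 = 16.41 nm.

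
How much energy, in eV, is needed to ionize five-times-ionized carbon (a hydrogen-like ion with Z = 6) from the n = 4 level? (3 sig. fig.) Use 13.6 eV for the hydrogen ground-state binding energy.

30.6 eV

E_n = −13.6 Z²/n² = −489.6/n² eV for Z = 6.
E_4 = −489.6/16 = −30.6 eV, so ionization (to E = 0) requires 30.6 eV.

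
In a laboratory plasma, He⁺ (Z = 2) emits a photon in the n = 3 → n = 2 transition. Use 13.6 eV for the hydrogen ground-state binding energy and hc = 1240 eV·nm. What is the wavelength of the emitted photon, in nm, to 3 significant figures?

For Z = 2 the level energies scale as Z², so the effective Rydberg energy is 13.6 × 4 = 54.40 eV.
ΔE = 54.40 × (1/2² − 1/3²) = 54.40 × 0.1389 = 7.556 eV.
λ = hc/ΔE = 1240 / 7.556 = 164 nm.

164 nm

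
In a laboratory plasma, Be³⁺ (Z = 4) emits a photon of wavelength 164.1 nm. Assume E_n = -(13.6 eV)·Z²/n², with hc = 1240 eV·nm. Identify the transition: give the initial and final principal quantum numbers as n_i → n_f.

The photon energy is ΔE = hc/λ = 1240 / 164.1 = 7.556 eV.
With Z = 4, ΔE = 217.6 × (1/n_f² − 1/n_i²), so 1/n_f² − 1/n_i² = 0.03473.
Trying n_f = 4 gives 1/n_i² = 0.02777, i.e. n_i ≈ 6; this pair matches.

n_i = 6, n_f = 4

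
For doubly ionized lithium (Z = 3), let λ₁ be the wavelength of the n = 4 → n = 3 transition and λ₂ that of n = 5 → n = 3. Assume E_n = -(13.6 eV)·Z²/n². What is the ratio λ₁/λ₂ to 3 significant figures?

1.46

λ ∝ 1/ΔE ∝ 1/(1/n_f² − 1/n_i²), and the Z² and hc factors cancel in the ratio.
λ₁/λ₂ = (1/3² − 1/5²)/(1/3² − 1/4²) = 0.07111/0.04861 = 1.46.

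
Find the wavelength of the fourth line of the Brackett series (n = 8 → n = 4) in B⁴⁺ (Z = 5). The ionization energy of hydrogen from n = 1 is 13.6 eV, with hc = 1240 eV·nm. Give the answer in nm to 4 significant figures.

The Brackett series terminates on n_f = 4; the fourth line has n_i = 4+4 = 8.
ΔE = 340.0 × (1/4² − 1/8²) = 15.94 eV.
λ = 1240 / 15.94 = 77.80 nm.

77.80 nm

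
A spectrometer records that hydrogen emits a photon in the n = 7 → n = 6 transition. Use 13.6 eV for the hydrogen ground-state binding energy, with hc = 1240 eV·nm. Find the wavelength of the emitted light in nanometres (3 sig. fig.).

ΔE = 13.60 × (1/6² − 1/7²) = 13.60 × 0.007370 = 0.1002 eV.
λ = hc/ΔE = 1240 / 0.1002 = 12400 nm.

12400 nm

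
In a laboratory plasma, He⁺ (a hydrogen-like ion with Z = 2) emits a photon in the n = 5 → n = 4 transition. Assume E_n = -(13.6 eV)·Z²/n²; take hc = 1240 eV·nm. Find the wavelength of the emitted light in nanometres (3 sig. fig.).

For Z = 2 the level energies scale as Z², so the effective Rydberg energy is 13.6 × 4 = 54.40 eV.
ΔE = 54.40 × (1/4² − 1/5²) = 54.40 × 0.02250 = 1.224 eV.
λ = hc/ΔE = 1240 / 1.224 = 1010 nm.

1010 nm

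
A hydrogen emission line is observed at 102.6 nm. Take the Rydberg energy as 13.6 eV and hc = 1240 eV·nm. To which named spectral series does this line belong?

ΔE = 1240/102.6 = 12.09 eV.
This matches 13.6 × (1/1² − 1/3²), so n_f = 1: the Lyman series.

Lyman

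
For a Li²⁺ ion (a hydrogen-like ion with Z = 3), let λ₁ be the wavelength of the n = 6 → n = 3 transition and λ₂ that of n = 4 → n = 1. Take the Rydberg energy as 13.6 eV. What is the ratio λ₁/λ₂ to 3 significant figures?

λ ∝ 1/ΔE ∝ 1/(1/n_f² − 1/n_i²), and the Z² and hc factors cancel in the ratio.
λ₁/λ₂ = (1/1² − 1/4²)/(1/3² − 1/6²) = 0.9375/0.08333 = 11.3.

11.3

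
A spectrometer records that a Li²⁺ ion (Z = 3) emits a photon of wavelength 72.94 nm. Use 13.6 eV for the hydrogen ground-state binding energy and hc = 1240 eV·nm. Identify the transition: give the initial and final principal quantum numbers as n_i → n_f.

The photon energy is ΔE = hc/λ = 1240 / 72.94 = 17.00 eV.
With Z = 3, ΔE = 122.4 × (1/n_f² − 1/n_i²), so 1/n_f² − 1/n_i² = 0.1389.
Trying n_f = 2 gives 1/n_i² = 0.1111, i.e. n_i ≈ 3; this pair matches.

n_i = 3, n_f = 2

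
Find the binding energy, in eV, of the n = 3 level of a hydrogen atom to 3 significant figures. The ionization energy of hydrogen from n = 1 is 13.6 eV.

E_3 = −13.60/9 = −1.51 eV, so ionization (to E = 0) requires 1.51 eV.

1.51 eV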